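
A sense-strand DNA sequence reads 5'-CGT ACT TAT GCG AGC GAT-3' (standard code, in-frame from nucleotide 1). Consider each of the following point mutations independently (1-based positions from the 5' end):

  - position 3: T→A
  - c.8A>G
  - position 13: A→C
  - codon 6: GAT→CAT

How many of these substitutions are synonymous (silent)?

1

Codon 1: CGT (Arg) → CGA (Arg) — synonymous.
Codon 3: TAT (Tyr) → TGT (Cys) — missense.
Codon 5: AGC (Ser) → CGC (Arg) — missense.
Codon 6: GAT (Asp) → CAT (His) — missense.
Synonymous: 1 of 4.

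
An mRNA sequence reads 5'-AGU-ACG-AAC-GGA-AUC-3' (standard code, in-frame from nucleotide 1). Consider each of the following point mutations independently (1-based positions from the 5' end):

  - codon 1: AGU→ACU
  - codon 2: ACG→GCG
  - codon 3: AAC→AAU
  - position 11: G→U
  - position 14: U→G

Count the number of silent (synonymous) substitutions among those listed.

Codon 1: AGU (Ser) → ACU (Thr) — missense.
Codon 2: ACG (Thr) → GCG (Ala) — missense.
Codon 3: AAC (Asn) → AAU (Asn) — synonymous.
Codon 4: GGA (Gly) → GUA (Val) — missense.
Codon 5: AUC (Ile) → AGC (Ser) — missense.
Synonymous: 1 of 5.

1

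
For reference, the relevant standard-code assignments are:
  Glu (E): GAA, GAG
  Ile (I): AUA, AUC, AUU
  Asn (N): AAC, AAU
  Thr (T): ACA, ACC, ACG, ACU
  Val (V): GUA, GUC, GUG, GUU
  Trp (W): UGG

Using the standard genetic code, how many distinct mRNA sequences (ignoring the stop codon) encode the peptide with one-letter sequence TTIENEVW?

Thr: 4 codons.
Thr: 4 codons.
Ile: 3 codons.
Glu: 2 codons.
Asn: 2 codons.
Glu: 2 codons.
Val: 4 codons.
Trp: 1 codon.
4 × 4 × 3 × 2 × 2 × 2 × 4 × 1 = 1536.

1536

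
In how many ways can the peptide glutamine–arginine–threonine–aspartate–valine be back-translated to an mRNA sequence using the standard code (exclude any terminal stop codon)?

Gln: 2 codons.
Arg: 6 codons.
Thr: 4 codons.
Asp: 2 codons.
Val: 4 codons.
2 × 6 × 4 × 2 × 4 = 384.

384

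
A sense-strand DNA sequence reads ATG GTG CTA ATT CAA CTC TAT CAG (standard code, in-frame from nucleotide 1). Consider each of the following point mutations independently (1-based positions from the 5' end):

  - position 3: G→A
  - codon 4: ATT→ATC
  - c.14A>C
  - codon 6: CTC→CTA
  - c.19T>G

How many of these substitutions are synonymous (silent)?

Codon 1: ATG (Met) → ATA (Ile) — missense.
Codon 4: ATT (Ile) → ATC (Ile) — synonymous.
Codon 5: CAA (Gln) → CCA (Pro) — missense.
Codon 6: CTC (Leu) → CTA (Leu) — synonymous.
Codon 7: TAT (Tyr) → GAT (Asp) — missense.
Synonymous: 2 of 5.

2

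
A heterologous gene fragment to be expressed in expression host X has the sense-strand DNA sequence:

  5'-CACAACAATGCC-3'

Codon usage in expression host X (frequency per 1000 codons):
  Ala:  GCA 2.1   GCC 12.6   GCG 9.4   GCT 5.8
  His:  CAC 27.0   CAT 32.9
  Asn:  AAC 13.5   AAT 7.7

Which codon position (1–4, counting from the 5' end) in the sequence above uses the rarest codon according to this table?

3

Codon 1 CAC (His): 27.0 per 1000.
Codon 2 AAC (Asn): 13.5 per 1000.
Codon 3 AAT (Asn): 7.7 per 1000.
Codon 4 GCC (Ala): 12.6 per 1000.
Lowest frequency is 7.7 at codon 3.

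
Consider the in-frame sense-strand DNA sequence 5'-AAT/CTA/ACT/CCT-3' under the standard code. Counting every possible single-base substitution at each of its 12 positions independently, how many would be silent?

11

Codon 1 (AAT, Asn): 1 synonymous substitution.
Codon 2 (CTA, Leu): 4 synonymous substitutions.
Codon 3 (ACT, Thr): 3 synonymous substitutions.
Codon 4 (CCT, Pro): 3 synonymous substitutions.
Total: 1 + 4 + 3 + 3 = 11.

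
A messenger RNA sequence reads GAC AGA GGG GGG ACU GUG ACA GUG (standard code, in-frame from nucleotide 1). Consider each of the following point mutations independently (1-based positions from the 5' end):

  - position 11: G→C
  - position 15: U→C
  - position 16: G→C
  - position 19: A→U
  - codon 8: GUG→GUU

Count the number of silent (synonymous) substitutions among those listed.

Codon 4: GGG (Gly) → GCG (Ala) — missense.
Codon 5: ACU (Thr) → ACC (Thr) — synonymous.
Codon 6: GUG (Val) → CUG (Leu) — missense.
Codon 7: ACA (Thr) → UCA (Ser) — missense.
Codon 8: GUG (Val) → GUU (Val) — synonymous.
Synonymous: 2 of 5.

2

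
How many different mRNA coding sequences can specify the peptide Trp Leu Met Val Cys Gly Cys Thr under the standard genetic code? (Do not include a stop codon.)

1536

Trp: 1 codon.
Leu: 6 codons.
Met: 1 codon.
Val: 4 codons.
Cys: 2 codons.
Gly: 4 codons.
Cys: 2 codons.
Thr: 4 codons.
1 × 6 × 1 × 4 × 2 × 4 × 2 × 4 = 1536.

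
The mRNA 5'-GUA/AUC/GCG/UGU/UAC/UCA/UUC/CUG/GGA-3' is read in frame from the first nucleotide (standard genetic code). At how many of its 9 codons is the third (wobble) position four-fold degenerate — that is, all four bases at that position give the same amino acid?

5

Codon 1 GUA (Val): third position 4-fold.
Codon 2 AUC (Ile): third position 3-fold.
Codon 3 GCG (Ala): third position 4-fold.
Codon 4 UGU (Cys): third position 2-fold.
Codon 5 UAC (Tyr): third position 2-fold.
Codon 6 UCA (Ser): third position 4-fold.
Codon 7 UUC (Phe): third position 2-fold.
Codon 8 CUG (Leu): third position 4-fold.
Codon 9 GGA (Gly): third position 4-fold.
Four-fold degenerate third positions: 5.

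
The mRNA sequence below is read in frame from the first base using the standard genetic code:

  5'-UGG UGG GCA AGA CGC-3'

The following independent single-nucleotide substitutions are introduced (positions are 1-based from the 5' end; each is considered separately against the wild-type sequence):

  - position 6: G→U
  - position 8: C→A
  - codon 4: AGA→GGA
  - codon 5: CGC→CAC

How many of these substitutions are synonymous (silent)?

Codon 2: UGG (Trp) → UGU (Cys) — missense.
Codon 3: GCA (Ala) → GAA (Glu) — missense.
Codon 4: AGA (Arg) → GGA (Gly) — missense.
Codon 5: CGC (Arg) → CAC (His) — missense.
Synonymous: 0 of 4.

0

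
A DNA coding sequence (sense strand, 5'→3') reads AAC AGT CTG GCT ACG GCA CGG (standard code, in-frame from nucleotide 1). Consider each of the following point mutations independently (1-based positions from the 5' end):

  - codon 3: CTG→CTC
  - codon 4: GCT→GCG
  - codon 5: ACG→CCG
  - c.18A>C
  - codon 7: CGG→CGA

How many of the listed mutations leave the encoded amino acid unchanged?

Codon 3: CTG (Leu) → CTC (Leu) — synonymous.
Codon 4: GCT (Ala) → GCG (Ala) — synonymous.
Codon 5: ACG (Thr) → CCG (Pro) — missense.
Codon 6: GCA (Ala) → GCC (Ala) — synonymous.
Codon 7: CGG (Arg) → CGA (Arg) — synonymous.
Synonymous: 4 of 5.

4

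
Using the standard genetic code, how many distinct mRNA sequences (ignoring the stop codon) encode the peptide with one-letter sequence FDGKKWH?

Phe: 2 codons.
Asp: 2 codons.
Gly: 4 codons.
Lys: 2 codons.
Lys: 2 codons.
Trp: 1 codon.
His: 2 codons.
2 × 2 × 4 × 2 × 2 × 1 × 2 = 128.

128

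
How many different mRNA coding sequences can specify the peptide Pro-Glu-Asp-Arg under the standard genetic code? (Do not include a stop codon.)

96

Pro: 4 codons.
Glu: 2 codons.
Asp: 2 codons.
Arg: 6 codons.
4 × 2 × 2 × 6 = 96.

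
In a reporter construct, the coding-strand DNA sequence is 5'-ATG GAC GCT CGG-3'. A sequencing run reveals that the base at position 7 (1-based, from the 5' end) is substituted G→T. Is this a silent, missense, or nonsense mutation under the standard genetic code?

missense

Position 7 falls in codon 3: GCT → Ala.
After the substitution the codon is TCT → Ser.
Ala ≠ Ser, so this is a missense mutation.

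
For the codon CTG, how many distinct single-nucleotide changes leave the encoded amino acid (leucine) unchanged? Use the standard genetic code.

Position 1: TTG → 1 synonymous.
Position 2: none → 0 synonymous.
Position 3: CTT, CTC, CTA → 3 synonymous.
Total: 1 + 0 + 3 = 4.

4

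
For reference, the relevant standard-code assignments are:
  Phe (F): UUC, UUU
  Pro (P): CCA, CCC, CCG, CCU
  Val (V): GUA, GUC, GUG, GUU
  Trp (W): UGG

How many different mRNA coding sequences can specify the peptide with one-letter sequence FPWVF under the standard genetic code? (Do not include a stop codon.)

64

Phe: 2 codons.
Pro: 4 codons.
Trp: 1 codon.
Val: 4 codons.
Phe: 2 codons.
2 × 4 × 1 × 4 × 2 = 64.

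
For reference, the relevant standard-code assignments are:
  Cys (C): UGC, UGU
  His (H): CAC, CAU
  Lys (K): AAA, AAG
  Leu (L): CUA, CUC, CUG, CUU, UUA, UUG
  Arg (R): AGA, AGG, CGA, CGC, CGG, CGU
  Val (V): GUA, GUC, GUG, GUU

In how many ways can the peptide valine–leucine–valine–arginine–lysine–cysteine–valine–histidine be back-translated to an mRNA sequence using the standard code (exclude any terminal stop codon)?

18432

Val: 4 codons.
Leu: 6 codons.
Val: 4 codons.
Arg: 6 codons.
Lys: 2 codons.
Cys: 2 codons.
Val: 4 codons.
His: 2 codons.
4 × 6 × 4 × 6 × 2 × 2 × 4 × 2 = 18432.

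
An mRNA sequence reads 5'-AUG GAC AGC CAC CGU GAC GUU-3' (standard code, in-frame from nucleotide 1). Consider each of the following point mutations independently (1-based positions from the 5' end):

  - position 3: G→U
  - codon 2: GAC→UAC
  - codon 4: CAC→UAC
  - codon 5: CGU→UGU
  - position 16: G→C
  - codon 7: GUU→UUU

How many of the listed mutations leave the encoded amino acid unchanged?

0

Codon 1: AUG (Met) → AUU (Ile) — missense.
Codon 2: GAC (Asp) → UAC (Tyr) — missense.
Codon 4: CAC (His) → UAC (Tyr) — missense.
Codon 5: CGU (Arg) → UGU (Cys) — missense.
Codon 6: GAC (Asp) → CAC (His) — missense.
Codon 7: GUU (Val) → UUU (Phe) — missense.
Synonymous: 0 of 6.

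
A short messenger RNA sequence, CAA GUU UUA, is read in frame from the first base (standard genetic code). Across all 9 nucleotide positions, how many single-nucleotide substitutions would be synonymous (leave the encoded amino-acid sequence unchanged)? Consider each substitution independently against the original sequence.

Codon 1 (CAA, Gln): 1 synonymous substitution.
Codon 2 (GUU, Val): 3 synonymous substitutions.
Codon 3 (UUA, Leu): 2 synonymous substitutions.
Total: 1 + 3 + 2 = 6.

6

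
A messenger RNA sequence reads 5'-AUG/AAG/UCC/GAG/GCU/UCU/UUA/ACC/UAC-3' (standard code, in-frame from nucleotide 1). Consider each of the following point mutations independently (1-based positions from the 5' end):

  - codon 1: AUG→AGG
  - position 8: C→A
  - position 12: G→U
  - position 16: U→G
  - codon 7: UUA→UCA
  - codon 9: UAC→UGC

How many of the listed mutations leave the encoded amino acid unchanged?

0

Codon 1: AUG (Met) → AGG (Arg) — missense.
Codon 3: UCC (Ser) → UAC (Tyr) — missense.
Codon 4: GAG (Glu) → GAU (Asp) — missense.
Codon 6: UCU (Ser) → GCU (Ala) — missense.
Codon 7: UUA (Leu) → UCA (Ser) — missense.
Codon 9: UAC (Tyr) → UGC (Cys) — missense.
Synonymous: 0 of 6.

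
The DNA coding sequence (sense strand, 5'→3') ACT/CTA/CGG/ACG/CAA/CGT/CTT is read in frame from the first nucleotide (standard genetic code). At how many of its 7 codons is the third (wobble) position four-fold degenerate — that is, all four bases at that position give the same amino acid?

6

Codon 1 ACT (Thr): third position 4-fold.
Codon 2 CTA (Leu): third position 4-fold.
Codon 3 CGG (Arg): third position 4-fold.
Codon 4 ACG (Thr): third position 4-fold.
Codon 5 CAA (Gln): third position 2-fold.
Codon 6 CGT (Arg): third position 4-fold.
Codon 7 CTT (Leu): third position 4-fold.
Four-fold degenerate third positions: 6.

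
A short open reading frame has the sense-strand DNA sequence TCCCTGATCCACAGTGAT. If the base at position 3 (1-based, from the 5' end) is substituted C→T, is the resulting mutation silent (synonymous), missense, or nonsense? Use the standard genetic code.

Position 3 falls in codon 1: TCC → Ser.
After the substitution the codon is TCT → Ser.
Both encode Ser, so the change is synonymous.

silent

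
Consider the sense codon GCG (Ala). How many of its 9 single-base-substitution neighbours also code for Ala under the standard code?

3

Position 1: none → 0 synonymous.
Position 2: none → 0 synonymous.
Position 3: GCU, GCC, GCA → 3 synonymous.
Total: 0 + 0 + 3 = 3.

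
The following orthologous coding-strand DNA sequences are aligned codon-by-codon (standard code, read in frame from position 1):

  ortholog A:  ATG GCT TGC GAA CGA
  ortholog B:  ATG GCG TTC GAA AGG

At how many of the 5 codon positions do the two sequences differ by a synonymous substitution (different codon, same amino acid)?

2

Codon 1: ATG Met / ATG Met — identical.
Codon 2: GCT Ala / GCG Ala — synonymous.
Codon 3: TGC Cys / TTC Phe — nonsynonymous.
Codon 4: GAA Glu / GAA Glu — identical.
Codon 5: CGA Arg / AGG Arg — synonymous.
Synonymous differences: 2.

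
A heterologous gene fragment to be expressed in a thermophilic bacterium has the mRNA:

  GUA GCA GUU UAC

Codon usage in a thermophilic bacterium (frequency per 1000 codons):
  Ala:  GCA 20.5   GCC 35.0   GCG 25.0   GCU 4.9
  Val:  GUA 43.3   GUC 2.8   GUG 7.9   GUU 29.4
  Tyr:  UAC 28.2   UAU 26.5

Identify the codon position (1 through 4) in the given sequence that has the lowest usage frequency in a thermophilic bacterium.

Codon 1 GUA (Val): 43.3 per 1000.
Codon 2 GCA (Ala): 20.5 per 1000.
Codon 3 GUU (Val): 29.4 per 1000.
Codon 4 UAC (Tyr): 28.2 per 1000.
Lowest frequency is 20.5 at codon 2.

2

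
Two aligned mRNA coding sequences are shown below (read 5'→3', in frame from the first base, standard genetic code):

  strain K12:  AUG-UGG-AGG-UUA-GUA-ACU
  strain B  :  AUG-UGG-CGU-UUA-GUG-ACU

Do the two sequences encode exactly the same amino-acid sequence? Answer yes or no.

yes

Codon 1: AUG Met / AUG Met — identical.
Codon 2: UGG Trp / UGG Trp — identical.
Codon 3: AGG Arg / CGU Arg — synonymous.
Codon 4: UUA Leu / UUA Leu — identical.
Codon 5: GUA Val / GUG Val — synonymous.
Codon 6: ACU Thr / ACU Thr — identical.
Nonsynonymous differences: 0 → same protein.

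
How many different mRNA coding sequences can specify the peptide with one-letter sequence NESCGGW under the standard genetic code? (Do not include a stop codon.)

768

Asn: 2 codons.
Glu: 2 codons.
Ser: 6 codons.
Cys: 2 codons.
Gly: 4 codons.
Gly: 4 codons.
Trp: 1 codon.
2 × 2 × 6 × 2 × 4 × 4 × 1 = 768.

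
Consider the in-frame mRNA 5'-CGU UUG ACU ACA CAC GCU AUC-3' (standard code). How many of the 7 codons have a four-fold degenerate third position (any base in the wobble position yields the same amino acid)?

Codon 1 CGU (Arg): third position 4-fold.
Codon 2 UUG (Leu): third position 2-fold.
Codon 3 ACU (Thr): third position 4-fold.
Codon 4 ACA (Thr): third position 4-fold.
Codon 5 CAC (His): third position 2-fold.
Codon 6 GCU (Ala): third position 4-fold.
Codon 7 AUC (Ile): third position 3-fold.
Four-fold degenerate third positions: 4.

4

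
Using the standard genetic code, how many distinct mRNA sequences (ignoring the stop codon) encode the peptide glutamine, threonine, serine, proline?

Gln: 2 codons.
Thr: 4 codons.
Ser: 6 codons.
Pro: 4 codons.
2 × 4 × 6 × 4 = 192.

192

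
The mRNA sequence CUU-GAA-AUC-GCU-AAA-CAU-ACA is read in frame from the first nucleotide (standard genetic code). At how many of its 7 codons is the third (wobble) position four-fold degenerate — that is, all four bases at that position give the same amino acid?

3

Codon 1 CUU (Leu): third position 4-fold.
Codon 2 GAA (Glu): third position 2-fold.
Codon 3 AUC (Ile): third position 3-fold.
Codon 4 GCU (Ala): third position 4-fold.
Codon 5 AAA (Lys): third position 2-fold.
Codon 6 CAU (His): third position 2-fold.
Codon 7 ACA (Thr): third position 4-fold.
Four-fold degenerate third positions: 3.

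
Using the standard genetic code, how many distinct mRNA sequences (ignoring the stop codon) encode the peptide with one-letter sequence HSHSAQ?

His: 2 codons.
Ser: 6 codons.
His: 2 codons.
Ser: 6 codons.
Ala: 4 codons.
Gln: 2 codons.
2 × 6 × 2 × 6 × 4 × 2 = 1152.

1152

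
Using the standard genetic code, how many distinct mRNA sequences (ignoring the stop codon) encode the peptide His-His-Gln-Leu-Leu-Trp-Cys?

576

His: 2 codons.
His: 2 codons.
Gln: 2 codons.
Leu: 6 codons.
Leu: 6 codons.
Trp: 1 codon.
Cys: 2 codons.
2 × 2 × 2 × 6 × 6 × 1 × 2 = 576.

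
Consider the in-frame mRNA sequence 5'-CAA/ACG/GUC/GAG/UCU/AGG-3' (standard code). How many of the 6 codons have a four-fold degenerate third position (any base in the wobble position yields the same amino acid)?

3

Codon 1 CAA (Gln): third position 2-fold.
Codon 2 ACG (Thr): third position 4-fold.
Codon 3 GUC (Val): third position 4-fold.
Codon 4 GAG (Glu): third position 2-fold.
Codon 5 UCU (Ser): third position 4-fold.
Codon 6 AGG (Arg): third position 2-fold.
Four-fold degenerate third positions: 3.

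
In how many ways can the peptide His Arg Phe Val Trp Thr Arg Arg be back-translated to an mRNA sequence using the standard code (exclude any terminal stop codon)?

His: 2 codons.
Arg: 6 codons.
Phe: 2 codons.
Val: 4 codons.
Trp: 1 codon.
Thr: 4 codons.
Arg: 6 codons.
Arg: 6 codons.
2 × 6 × 2 × 4 × 1 × 4 × 6 × 6 = 13824.

13824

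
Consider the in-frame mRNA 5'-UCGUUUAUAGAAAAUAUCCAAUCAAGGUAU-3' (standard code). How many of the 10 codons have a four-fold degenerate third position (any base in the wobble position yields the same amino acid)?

Codon 1 UCG (Ser): third position 4-fold.
Codon 2 UUU (Phe): third position 2-fold.
Codon 3 AUA (Ile): third position 3-fold.
Codon 4 GAA (Glu): third position 2-fold.
Codon 5 AAU (Asn): third position 2-fold.
Codon 6 AUC (Ile): third position 3-fold.
Codon 7 CAA (Gln): third position 2-fold.
Codon 8 UCA (Ser): third position 4-fold.
Codon 9 AGG (Arg): third position 2-fold.
Codon 10 UAU (Tyr): third position 2-fold.
Four-fold degenerate third positions: 2.

2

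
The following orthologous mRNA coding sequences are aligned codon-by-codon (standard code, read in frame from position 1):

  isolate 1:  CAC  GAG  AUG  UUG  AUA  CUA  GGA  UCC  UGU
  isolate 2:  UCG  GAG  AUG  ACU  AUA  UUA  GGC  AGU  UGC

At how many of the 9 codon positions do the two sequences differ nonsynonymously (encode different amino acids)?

Codon 1: CAC His / UCG Ser — nonsynonymous.
Codon 2: GAG Glu / GAG Glu — identical.
Codon 3: AUG Met / AUG Met — identical.
Codon 4: UUG Leu / ACU Thr — nonsynonymous.
Codon 5: AUA Ile / AUA Ile — identical.
Codon 6: CUA Leu / UUA Leu — synonymous.
Codon 7: GGA Gly / GGC Gly — synonymous.
Codon 8: UCC Ser / AGU Ser — synonymous.
Codon 9: UGU Cys / UGC Cys — synonymous.
Nonsynonymous differences: 2.

2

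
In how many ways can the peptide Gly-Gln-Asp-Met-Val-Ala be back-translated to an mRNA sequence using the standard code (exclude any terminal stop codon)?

Gly: 4 codons.
Gln: 2 codons.
Asp: 2 codons.
Met: 1 codon.
Val: 4 codons.
Ala: 4 codons.
4 × 2 × 2 × 1 × 4 × 4 = 256.

256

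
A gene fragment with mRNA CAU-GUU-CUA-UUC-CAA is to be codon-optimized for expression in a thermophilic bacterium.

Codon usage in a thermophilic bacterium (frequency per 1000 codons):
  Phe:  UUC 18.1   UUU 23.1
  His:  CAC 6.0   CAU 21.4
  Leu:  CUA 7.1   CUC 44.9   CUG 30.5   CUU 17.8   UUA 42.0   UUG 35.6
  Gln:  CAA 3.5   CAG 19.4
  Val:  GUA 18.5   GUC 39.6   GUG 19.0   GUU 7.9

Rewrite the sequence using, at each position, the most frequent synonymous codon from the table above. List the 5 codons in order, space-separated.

Codon 1 (His): best is CAU at 21.4.
Codon 2 (Val): best is GUC at 39.6.
Codon 3 (Leu): best is CUC at 44.9.
Codon 4 (Phe): best is UUU at 23.1.
Codon 5 (Gln): best is CAG at 19.4.

CAU GUC CUC UUU CAG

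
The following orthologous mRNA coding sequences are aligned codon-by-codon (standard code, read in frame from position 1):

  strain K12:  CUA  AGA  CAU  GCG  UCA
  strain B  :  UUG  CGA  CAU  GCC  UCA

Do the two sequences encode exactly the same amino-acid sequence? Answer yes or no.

Codon 1: CUA Leu / UUG Leu — synonymous.
Codon 2: AGA Arg / CGA Arg — synonymous.
Codon 3: CAU His / CAU His — identical.
Codon 4: GCG Ala / GCC Ala — synonymous.
Codon 5: UCA Ser / UCA Ser — identical.
Nonsynonymous differences: 0 → same protein.

yes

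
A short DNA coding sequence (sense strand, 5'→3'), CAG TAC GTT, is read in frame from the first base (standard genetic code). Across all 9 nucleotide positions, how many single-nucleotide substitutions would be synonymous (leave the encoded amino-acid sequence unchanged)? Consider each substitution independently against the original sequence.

Codon 1 (CAG, Gln): 1 synonymous substitution.
Codon 2 (TAC, Tyr): 1 synonymous substitution.
Codon 3 (GTT, Val): 3 synonymous substitutions.
Total: 1 + 1 + 3 = 5.

5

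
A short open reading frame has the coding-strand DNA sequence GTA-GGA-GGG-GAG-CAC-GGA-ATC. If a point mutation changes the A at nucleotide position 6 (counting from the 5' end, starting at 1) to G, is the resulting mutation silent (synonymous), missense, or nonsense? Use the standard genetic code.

silent

Position 6 falls in codon 2: GGA → Gly.
After the substitution the codon is GGG → Gly.
Both encode Gly, so the change is synonymous.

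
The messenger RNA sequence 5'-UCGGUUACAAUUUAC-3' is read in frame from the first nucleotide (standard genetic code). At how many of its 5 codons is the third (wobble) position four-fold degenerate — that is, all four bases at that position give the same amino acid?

3

Codon 1 UCG (Ser): third position 4-fold.
Codon 2 GUU (Val): third position 4-fold.
Codon 3 ACA (Thr): third position 4-fold.
Codon 4 AUU (Ile): third position 3-fold.
Codon 5 UAC (Tyr): third position 2-fold.
Four-fold degenerate third positions: 3.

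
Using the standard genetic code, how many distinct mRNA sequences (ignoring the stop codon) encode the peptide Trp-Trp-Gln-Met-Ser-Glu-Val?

96

Trp: 1 codon.
Trp: 1 codon.
Gln: 2 codons.
Met: 1 codon.
Ser: 6 codons.
Glu: 2 codons.
Val: 4 codons.
1 × 1 × 2 × 1 × 6 × 2 × 4 = 96.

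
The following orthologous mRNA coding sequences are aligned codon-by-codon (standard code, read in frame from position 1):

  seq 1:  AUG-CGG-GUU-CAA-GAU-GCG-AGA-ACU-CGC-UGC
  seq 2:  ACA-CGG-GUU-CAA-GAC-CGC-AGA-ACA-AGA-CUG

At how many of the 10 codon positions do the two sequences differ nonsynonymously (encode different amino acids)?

3

Codon 1: AUG Met / ACA Thr — nonsynonymous.
Codon 2: CGG Arg / CGG Arg — identical.
Codon 3: GUU Val / GUU Val — identical.
Codon 4: CAA Gln / CAA Gln — identical.
Codon 5: GAU Asp / GAC Asp — synonymous.
Codon 6: GCG Ala / CGC Arg — nonsynonymous.
Codon 7: AGA Arg / AGA Arg — identical.
Codon 8: ACU Thr / ACA Thr — synonymous.
Codon 9: CGC Arg / AGA Arg — synonymous.
Codon 10: UGC Cys / CUG Leu — nonsynonymous.
Nonsynonymous differences: 3.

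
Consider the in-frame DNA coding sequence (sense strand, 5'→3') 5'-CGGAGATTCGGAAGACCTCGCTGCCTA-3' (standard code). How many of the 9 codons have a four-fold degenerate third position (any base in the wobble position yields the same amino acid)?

5

Codon 1 CGG (Arg): third position 4-fold.
Codon 2 AGA (Arg): third position 2-fold.
Codon 3 TTC (Phe): third position 2-fold.
Codon 4 GGA (Gly): third position 4-fold.
Codon 5 AGA (Arg): third position 2-fold.
Codon 6 CCT (Pro): third position 4-fold.
Codon 7 CGC (Arg): third position 4-fold.
Codon 8 TGC (Cys): third position 2-fold.
Codon 9 CTA (Leu): third position 4-fold.
Four-fold degenerate third positions: 5.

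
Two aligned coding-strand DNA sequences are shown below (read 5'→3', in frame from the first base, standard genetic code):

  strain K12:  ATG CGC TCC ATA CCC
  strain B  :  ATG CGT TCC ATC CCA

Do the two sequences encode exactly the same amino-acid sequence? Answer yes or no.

Codon 1: ATG Met / ATG Met — identical.
Codon 2: CGC Arg / CGT Arg — synonymous.
Codon 3: TCC Ser / TCC Ser — identical.
Codon 4: ATA Ile / ATC Ile — synonymous.
Codon 5: CCC Pro / CCA Pro — synonymous.
Nonsynonymous differences: 0 → same protein.

yes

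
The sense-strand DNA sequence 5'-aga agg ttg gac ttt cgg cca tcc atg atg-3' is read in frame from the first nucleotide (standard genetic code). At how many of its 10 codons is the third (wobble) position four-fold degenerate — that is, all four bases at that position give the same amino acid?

3

Codon 1 AGA (Arg): third position 2-fold.
Codon 2 AGG (Arg): third position 2-fold.
Codon 3 TTG (Leu): third position 2-fold.
Codon 4 GAC (Asp): third position 2-fold.
Codon 5 TTT (Phe): third position 2-fold.
Codon 6 CGG (Arg): third position 4-fold.
Codon 7 CCA (Pro): third position 4-fold.
Codon 8 TCC (Ser): third position 4-fold.
Codon 9 ATG (Met): third position 1-fold.
Codon 10 ATG (Met): third position 1-fold.
Four-fold degenerate third positions: 3.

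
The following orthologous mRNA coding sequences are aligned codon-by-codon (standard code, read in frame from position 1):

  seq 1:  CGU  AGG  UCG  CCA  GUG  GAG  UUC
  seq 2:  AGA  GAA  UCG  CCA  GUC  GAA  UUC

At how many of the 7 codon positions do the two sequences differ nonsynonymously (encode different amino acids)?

1

Codon 1: CGU Arg / AGA Arg — synonymous.
Codon 2: AGG Arg / GAA Glu — nonsynonymous.
Codon 3: UCG Ser / UCG Ser — identical.
Codon 4: CCA Pro / CCA Pro — identical.
Codon 5: GUG Val / GUC Val — synonymous.
Codon 6: GAG Glu / GAA Glu — synonymous.
Codon 7: UUC Phe / UUC Phe — identical.
Nonsynonymous differences: 1.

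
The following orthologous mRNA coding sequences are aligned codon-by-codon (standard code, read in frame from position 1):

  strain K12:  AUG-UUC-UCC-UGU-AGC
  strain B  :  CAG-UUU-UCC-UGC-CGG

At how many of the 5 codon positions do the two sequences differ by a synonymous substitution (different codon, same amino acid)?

2

Codon 1: AUG Met / CAG Gln — nonsynonymous.
Codon 2: UUC Phe / UUU Phe — synonymous.
Codon 3: UCC Ser / UCC Ser — identical.
Codon 4: UGU Cys / UGC Cys — synonymous.
Codon 5: AGC Ser / CGG Arg — nonsynonymous.
Synonymous differences: 2.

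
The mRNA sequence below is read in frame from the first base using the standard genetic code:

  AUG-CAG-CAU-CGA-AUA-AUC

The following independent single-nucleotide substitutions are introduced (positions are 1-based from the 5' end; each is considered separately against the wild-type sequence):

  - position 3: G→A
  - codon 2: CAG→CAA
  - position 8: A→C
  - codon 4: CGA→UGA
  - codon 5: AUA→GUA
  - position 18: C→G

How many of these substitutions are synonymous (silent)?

Codon 1: AUG (Met) → AUA (Ile) — missense.
Codon 2: CAG (Gln) → CAA (Gln) — synonymous.
Codon 3: CAU (His) → CCU (Pro) — missense.
Codon 4: CGA (Arg) → UGA (Stop) — nonsense.
Codon 5: AUA (Ile) → GUA (Val) — missense.
Codon 6: AUC (Ile) → AUG (Met) — missense.
Synonymous: 1 of 6.

1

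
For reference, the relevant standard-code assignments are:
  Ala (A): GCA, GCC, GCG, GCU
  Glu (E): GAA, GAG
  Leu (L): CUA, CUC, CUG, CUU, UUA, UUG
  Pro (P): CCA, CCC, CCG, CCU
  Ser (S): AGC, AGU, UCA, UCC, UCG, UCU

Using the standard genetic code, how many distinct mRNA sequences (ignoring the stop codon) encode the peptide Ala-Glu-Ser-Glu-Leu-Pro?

2304

Ala: 4 codons.
Glu: 2 codons.
Ser: 6 codons.
Glu: 2 codons.
Leu: 6 codons.
Pro: 4 codons.
4 × 2 × 6 × 2 × 6 × 4 = 2304.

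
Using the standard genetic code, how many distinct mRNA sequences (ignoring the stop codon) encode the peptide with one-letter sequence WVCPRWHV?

Trp: 1 codon.
Val: 4 codons.
Cys: 2 codons.
Pro: 4 codons.
Arg: 6 codons.
Trp: 1 codon.
His: 2 codons.
Val: 4 codons.
1 × 4 × 2 × 4 × 6 × 1 × 2 × 4 = 1536.

1536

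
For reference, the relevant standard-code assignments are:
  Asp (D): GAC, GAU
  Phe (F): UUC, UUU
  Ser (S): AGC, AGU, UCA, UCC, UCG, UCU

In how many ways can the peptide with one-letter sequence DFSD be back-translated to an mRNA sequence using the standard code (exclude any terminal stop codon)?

48

Asp: 2 codons.
Phe: 2 codons.
Ser: 6 codons.
Asp: 2 codons.
2 × 2 × 6 × 2 = 48.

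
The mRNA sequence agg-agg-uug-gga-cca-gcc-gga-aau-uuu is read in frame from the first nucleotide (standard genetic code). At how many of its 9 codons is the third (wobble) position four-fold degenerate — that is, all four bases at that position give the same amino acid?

Codon 1 AGG (Arg): third position 2-fold.
Codon 2 AGG (Arg): third position 2-fold.
Codon 3 UUG (Leu): third position 2-fold.
Codon 4 GGA (Gly): third position 4-fold.
Codon 5 CCA (Pro): third position 4-fold.
Codon 6 GCC (Ala): third position 4-fold.
Codon 7 GGA (Gly): third position 4-fold.
Codon 8 AAU (Asn): third position 2-fold.
Codon 9 UUU (Phe): third position 2-fold.
Four-fold degenerate third positions: 4.

4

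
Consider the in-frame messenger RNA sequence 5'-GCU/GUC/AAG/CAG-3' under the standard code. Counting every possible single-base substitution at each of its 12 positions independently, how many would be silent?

Codon 1 (GCU, Ala): 3 synonymous substitutions.
Codon 2 (GUC, Val): 3 synonymous substitutions.
Codon 3 (AAG, Lys): 1 synonymous substitution.
Codon 4 (CAG, Gln): 1 synonymous substitution.
Total: 3 + 3 + 1 + 1 = 8.

8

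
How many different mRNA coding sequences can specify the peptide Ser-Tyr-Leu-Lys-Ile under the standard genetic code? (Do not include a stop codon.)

Ser: 6 codons.
Tyr: 2 codons.
Leu: 6 codons.
Lys: 2 codons.
Ile: 3 codons.
6 × 2 × 6 × 2 × 3 = 432.

432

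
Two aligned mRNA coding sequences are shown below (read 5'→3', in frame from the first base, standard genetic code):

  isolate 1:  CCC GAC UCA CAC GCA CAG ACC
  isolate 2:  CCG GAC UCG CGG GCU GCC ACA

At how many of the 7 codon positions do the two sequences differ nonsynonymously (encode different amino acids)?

2

Codon 1: CCC Pro / CCG Pro — synonymous.
Codon 2: GAC Asp / GAC Asp — identical.
Codon 3: UCA Ser / UCG Ser — synonymous.
Codon 4: CAC His / CGG Arg — nonsynonymous.
Codon 5: GCA Ala / GCU Ala — synonymous.
Codon 6: CAG Gln / GCC Ala — nonsynonymous.
Codon 7: ACC Thr / ACA Thr — synonymous.
Nonsynonymous differences: 2.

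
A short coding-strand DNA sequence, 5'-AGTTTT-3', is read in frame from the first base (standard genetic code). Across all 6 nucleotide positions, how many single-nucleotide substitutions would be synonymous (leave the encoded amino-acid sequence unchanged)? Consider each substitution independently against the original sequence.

2

Codon 1 (AGT, Ser): 1 synonymous substitution.
Codon 2 (TTT, Phe): 1 synonymous substitution.
Total: 1 + 1 = 2.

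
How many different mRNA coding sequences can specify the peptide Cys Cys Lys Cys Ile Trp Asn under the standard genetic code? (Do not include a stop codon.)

Cys: 2 codons.
Cys: 2 codons.
Lys: 2 codons.
Cys: 2 codons.
Ile: 3 codons.
Trp: 1 codon.
Asn: 2 codons.
2 × 2 × 2 × 2 × 3 × 1 × 2 = 96.

96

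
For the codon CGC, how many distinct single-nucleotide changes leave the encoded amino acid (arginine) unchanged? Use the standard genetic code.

Position 1: none → 0 synonymous.
Position 2: none → 0 synonymous.
Position 3: CGU, CGA, CGG → 3 synonymous.
Total: 0 + 0 + 3 = 3.

3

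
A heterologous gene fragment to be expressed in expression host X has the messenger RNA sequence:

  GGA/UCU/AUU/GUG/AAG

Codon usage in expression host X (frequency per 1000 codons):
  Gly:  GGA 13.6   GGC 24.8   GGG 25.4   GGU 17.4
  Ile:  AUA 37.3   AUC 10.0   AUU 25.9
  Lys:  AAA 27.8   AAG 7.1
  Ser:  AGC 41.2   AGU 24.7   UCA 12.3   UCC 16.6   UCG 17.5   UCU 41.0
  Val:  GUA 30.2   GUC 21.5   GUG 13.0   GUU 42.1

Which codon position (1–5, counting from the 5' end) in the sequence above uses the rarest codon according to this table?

Codon 1 GGA (Gly): 13.6 per 1000.
Codon 2 UCU (Ser): 41.0 per 1000.
Codon 3 AUU (Ile): 25.9 per 1000.
Codon 4 GUG (Val): 13.0 per 1000.
Codon 5 AAG (Lys): 7.1 per 1000.
Lowest frequency is 7.1 at codon 5.

5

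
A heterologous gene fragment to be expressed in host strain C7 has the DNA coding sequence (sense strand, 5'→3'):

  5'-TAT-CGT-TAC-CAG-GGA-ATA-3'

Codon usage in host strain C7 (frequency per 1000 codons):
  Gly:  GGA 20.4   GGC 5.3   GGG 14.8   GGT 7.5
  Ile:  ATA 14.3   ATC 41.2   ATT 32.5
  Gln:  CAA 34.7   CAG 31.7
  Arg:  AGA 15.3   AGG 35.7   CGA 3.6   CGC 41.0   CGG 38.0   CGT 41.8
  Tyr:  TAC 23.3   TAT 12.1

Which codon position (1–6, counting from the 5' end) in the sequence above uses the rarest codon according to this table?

Codon 1 TAT (Tyr): 12.1 per 1000.
Codon 2 CGT (Arg): 41.8 per 1000.
Codon 3 TAC (Tyr): 23.3 per 1000.
Codon 4 CAG (Gln): 31.7 per 1000.
Codon 5 GGA (Gly): 20.4 per 1000.
Codon 6 ATA (Ile): 14.3 per 1000.
Lowest frequency is 12.1 at codon 1.

1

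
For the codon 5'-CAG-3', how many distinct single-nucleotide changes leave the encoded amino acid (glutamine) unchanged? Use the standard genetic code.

Position 1: none → 0 synonymous.
Position 2: none → 0 synonymous.
Position 3: CAA → 1 synonymous.
Total: 0 + 0 + 1 = 1.

1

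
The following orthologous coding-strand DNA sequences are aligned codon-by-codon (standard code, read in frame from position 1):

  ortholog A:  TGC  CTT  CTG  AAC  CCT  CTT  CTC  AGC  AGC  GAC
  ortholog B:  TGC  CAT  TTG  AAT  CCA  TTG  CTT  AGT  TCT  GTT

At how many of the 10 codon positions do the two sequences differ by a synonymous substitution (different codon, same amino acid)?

Codon 1: TGC Cys / TGC Cys — identical.
Codon 2: CTT Leu / CAT His — nonsynonymous.
Codon 3: CTG Leu / TTG Leu — synonymous.
Codon 4: AAC Asn / AAT Asn — synonymous.
Codon 5: CCT Pro / CCA Pro — synonymous.
Codon 6: CTT Leu / TTG Leu — synonymous.
Codon 7: CTC Leu / CTT Leu — synonymous.
Codon 8: AGC Ser / AGT Ser — synonymous.
Codon 9: AGC Ser / TCT Ser — synonymous.
Codon 10: GAC Asp / GTT Val — nonsynonymous.
Synonymous differences: 7.

7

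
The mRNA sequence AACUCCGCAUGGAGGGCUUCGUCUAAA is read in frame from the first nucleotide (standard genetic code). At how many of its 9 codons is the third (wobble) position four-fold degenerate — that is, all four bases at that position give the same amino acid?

5

Codon 1 AAC (Asn): third position 2-fold.
Codon 2 UCC (Ser): third position 4-fold.
Codon 3 GCA (Ala): third position 4-fold.
Codon 4 UGG (Trp): third position 1-fold.
Codon 5 AGG (Arg): third position 2-fold.
Codon 6 GCU (Ala): third position 4-fold.
Codon 7 UCG (Ser): third position 4-fold.
Codon 8 UCU (Ser): third position 4-fold.
Codon 9 AAA (Lys): third position 2-fold.
Four-fold degenerate third positions: 5.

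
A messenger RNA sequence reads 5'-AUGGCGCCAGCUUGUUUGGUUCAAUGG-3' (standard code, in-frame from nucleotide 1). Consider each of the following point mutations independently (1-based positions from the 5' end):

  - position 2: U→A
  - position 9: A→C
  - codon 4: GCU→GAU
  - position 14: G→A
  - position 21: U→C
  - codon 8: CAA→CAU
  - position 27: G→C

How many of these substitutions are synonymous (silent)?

2

Codon 1: AUG (Met) → AAG (Lys) — missense.
Codon 3: CCA (Pro) → CCC (Pro) — synonymous.
Codon 4: GCU (Ala) → GAU (Asp) — missense.
Codon 5: UGU (Cys) → UAU (Tyr) — missense.
Codon 7: GUU (Val) → GUC (Val) — synonymous.
Codon 8: CAA (Gln) → CAU (His) — missense.
Codon 9: UGG (Trp) → UGC (Cys) — missense.
Synonymous: 2 of 7.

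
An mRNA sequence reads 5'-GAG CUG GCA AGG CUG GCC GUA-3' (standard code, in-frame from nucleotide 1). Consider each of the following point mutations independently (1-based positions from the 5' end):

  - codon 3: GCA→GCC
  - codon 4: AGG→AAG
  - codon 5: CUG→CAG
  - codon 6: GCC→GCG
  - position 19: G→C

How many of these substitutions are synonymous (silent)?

2

Codon 3: GCA (Ala) → GCC (Ala) — synonymous.
Codon 4: AGG (Arg) → AAG (Lys) — missense.
Codon 5: CUG (Leu) → CAG (Gln) — missense.
Codon 6: GCC (Ala) → GCG (Ala) — synonymous.
Codon 7: GUA (Val) → CUA (Leu) — missense.
Synonymous: 2 of 5.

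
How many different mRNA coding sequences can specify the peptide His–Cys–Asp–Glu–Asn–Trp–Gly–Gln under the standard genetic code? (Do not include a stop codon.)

256

His: 2 codons.
Cys: 2 codons.
Asp: 2 codons.
Glu: 2 codons.
Asn: 2 codons.
Trp: 1 codon.
Gly: 4 codons.
Gln: 2 codons.
2 × 2 × 2 × 2 × 2 × 1 × 4 × 2 = 256.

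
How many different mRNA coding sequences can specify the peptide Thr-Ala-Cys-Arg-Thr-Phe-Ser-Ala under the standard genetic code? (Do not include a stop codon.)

36864

Thr: 4 codons.
Ala: 4 codons.
Cys: 2 codons.
Arg: 6 codons.
Thr: 4 codons.
Phe: 2 codons.
Ser: 6 codons.
Ala: 4 codons.
4 × 4 × 2 × 6 × 4 × 2 × 6 × 4 = 36864.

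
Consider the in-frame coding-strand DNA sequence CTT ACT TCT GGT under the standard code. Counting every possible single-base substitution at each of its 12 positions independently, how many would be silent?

12

Codon 1 (CTT, Leu): 3 synonymous substitutions.
Codon 2 (ACT, Thr): 3 synonymous substitutions.
Codon 3 (TCT, Ser): 3 synonymous substitutions.
Codon 4 (GGT, Gly): 3 synonymous substitutions.
Total: 3 + 3 + 3 + 3 = 12.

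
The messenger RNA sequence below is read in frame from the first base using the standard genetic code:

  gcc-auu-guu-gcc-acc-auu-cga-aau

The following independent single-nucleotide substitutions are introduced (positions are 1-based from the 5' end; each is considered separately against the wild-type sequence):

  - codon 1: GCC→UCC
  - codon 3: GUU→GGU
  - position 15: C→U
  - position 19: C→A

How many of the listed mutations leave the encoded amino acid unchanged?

2

Codon 1: GCC (Ala) → UCC (Ser) — missense.
Codon 3: GUU (Val) → GGU (Gly) — missense.
Codon 5: ACC (Thr) → ACU (Thr) — synonymous.
Codon 7: CGA (Arg) → AGA (Arg) — synonymous.
Synonymous: 2 of 4.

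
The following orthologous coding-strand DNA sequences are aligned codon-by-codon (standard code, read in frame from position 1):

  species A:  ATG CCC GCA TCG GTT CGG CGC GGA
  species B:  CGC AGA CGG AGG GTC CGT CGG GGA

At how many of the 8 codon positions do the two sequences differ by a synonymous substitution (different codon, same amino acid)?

3

Codon 1: ATG Met / CGC Arg — nonsynonymous.
Codon 2: CCC Pro / AGA Arg — nonsynonymous.
Codon 3: GCA Ala / CGG Arg — nonsynonymous.
Codon 4: TCG Ser / AGG Arg — nonsynonymous.
Codon 5: GTT Val / GTC Val — synonymous.
Codon 6: CGG Arg / CGT Arg — synonymous.
Codon 7: CGC Arg / CGG Arg — synonymous.
Codon 8: GGA Gly / GGA Gly — identical.
Synonymous differences: 3.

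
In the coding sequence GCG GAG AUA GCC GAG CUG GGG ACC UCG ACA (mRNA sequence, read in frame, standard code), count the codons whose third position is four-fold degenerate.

7

Codon 1 GCG (Ala): third position 4-fold.
Codon 2 GAG (Glu): third position 2-fold.
Codon 3 AUA (Ile): third position 3-fold.
Codon 4 GCC (Ala): third position 4-fold.
Codon 5 GAG (Glu): third position 2-fold.
Codon 6 CUG (Leu): third position 4-fold.
Codon 7 GGG (Gly): third position 4-fold.
Codon 8 ACC (Thr): third position 4-fold.
Codon 9 UCG (Ser): third position 4-fold.
Codon 10 ACA (Thr): third position 4-fold.
Four-fold degenerate third positions: 7.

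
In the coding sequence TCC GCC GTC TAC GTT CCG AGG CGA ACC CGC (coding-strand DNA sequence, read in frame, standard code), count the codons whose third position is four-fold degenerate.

Codon 1 TCC (Ser): third position 4-fold.
Codon 2 GCC (Ala): third position 4-fold.
Codon 3 GTC (Val): third position 4-fold.
Codon 4 TAC (Tyr): third position 2-fold.
Codon 5 GTT (Val): third position 4-fold.
Codon 6 CCG (Pro): third position 4-fold.
Codon 7 AGG (Arg): third position 2-fold.
Codon 8 CGA (Arg): third position 4-fold.
Codon 9 ACC (Thr): third position 4-fold.
Codon 10 CGC (Arg): third position 4-fold.
Four-fold degenerate third positions: 8.

8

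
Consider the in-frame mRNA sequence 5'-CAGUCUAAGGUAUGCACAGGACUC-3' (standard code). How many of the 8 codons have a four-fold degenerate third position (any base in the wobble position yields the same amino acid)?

5

Codon 1 CAG (Gln): third position 2-fold.
Codon 2 UCU (Ser): third position 4-fold.
Codon 3 AAG (Lys): third position 2-fold.
Codon 4 GUA (Val): third position 4-fold.
Codon 5 UGC (Cys): third position 2-fold.
Codon 6 ACA (Thr): third position 4-fold.
Codon 7 GGA (Gly): third position 4-fold.
Codon 8 CUC (Leu): third position 4-fold.
Four-fold degenerate third positions: 5.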